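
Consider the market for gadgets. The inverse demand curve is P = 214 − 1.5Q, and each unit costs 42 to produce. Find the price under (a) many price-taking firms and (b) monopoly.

Perfect competition: P = MC = 42, so 214 − 1.5Q = 42 and Q = 344/3.
A monopolist chooses Q where MR = MC. MR = 214 − 3Q; setting this equal to 42 gives Q = 172/3 and P = 128.

Competition: P = 42; Monopoly: P = 128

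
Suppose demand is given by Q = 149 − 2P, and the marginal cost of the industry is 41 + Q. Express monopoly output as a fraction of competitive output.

Inverting demand: P = 74.5 − 0.5Q.
A monopolist chooses Q where MR = MC. MR = 74.5 − Q; setting this equal to 41 + Q gives Q = 16.75 and P = 66.125.
Under competition P = MC: 74.5 − 0.5Q = 41 + Q ⇒ Q = 67/3, P = 190/3.
Ratio Q_m/Q_c = 16.75/(67/3) = 0.75.

Q_m/Q_c = 0.75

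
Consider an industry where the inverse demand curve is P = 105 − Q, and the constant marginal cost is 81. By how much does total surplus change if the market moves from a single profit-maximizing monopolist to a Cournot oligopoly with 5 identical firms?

Total surplus rises by 64

Monopoly sets MR = MC: 105 − 2Q = 81 ⇒ Q = 12, P = 105 − 12 = 93.
CS = ½·(105 − 93)·12 = 72; PS = (93 − 81)·12 = 144; TS = 216.
Cournot with 5 identical firms: the symmetric best-response condition is 105 − 6q = 81. Each firm produces q = 4, total output Q = 20, price P = 85.
CS = ½·(105 − 85)·20 = 200; PS = (85 − 81)·20 = 80; TS = 280.
Change in total surplus: 280 − 216 = 64.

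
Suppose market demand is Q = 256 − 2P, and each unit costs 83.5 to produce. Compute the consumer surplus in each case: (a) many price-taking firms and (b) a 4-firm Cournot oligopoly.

Inverting demand: P = 128 − 0.5Q.
Under competition P = MC = 83.5, so Q = (128 − 83.5)/0.5 = 89.
CS = ½·(128 − 83.5)·89 = 1980.25.
With 4 symmetric Cournot firms, each firm's FOC gives 128 − 2.5q = 83.5, so q = 17.8, Q = 4·17.8 = 71.2, and P = 92.4.
CS = ½·(128 − 92.4)·71.2 = 1267.36.

Competition: CS = 1980.25; Cournot: CS = 1267.36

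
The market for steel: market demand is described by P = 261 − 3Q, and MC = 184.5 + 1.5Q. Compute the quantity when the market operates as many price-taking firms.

Competitive equilibrium sets price equal to marginal cost: 261 − 3Q = 184.5 + 1.5Q, so Q = 17 and P = 210.

Q = 17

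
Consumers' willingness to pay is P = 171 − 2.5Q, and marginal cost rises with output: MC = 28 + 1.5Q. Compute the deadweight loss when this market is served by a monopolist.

DWL = 378.125

Competitive equilibrium sets price equal to marginal cost: 171 − 2.5Q = 28 + 1.5Q, so Q = 35.75 and P = 81.625.
Monopoly sets MR = MC: 171 − 5Q = 28 + 1.5Q ⇒ Q = 22, P = 171 − 2.5·22 = 116.
CS = ½·(171 − 81.625)·35.75 = 102245/64; PS = (81.625·35.75 − 28·35.75 − ½·1.5·35.75²) = 61347/64; TS = 2556.125.
CS = ½·(171 − 116)·22 = 605; PS = (116·22 − 28·22 − ½·1.5·22²) = 1573; TS = 2178.
DWL = 2556.125 − 2178 = 378.125.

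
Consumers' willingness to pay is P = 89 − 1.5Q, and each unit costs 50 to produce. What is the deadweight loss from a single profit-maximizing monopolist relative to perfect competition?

DWL = 126.75

Under competition P = MC = 50, so Q = (89 − 50)/1.5 = 26.
Monopoly sets MR = MC: 89 − 3Q = 50 ⇒ Q = 13, P = 89 − 1.5·13 = 69.5.
DWL is the triangle between Q = 13 and Q = 26: ½·(26 − 13)·(69.5 − 50) = 126.75.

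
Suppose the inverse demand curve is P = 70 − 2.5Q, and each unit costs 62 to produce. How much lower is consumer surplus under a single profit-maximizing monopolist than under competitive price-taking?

CS falls by 9.6

Under competition P = MC = 62, so Q = (70 − 62)/2.5 = 3.2.
CS = ½·(70 − 62)·3.2 = 12.8.
Monopoly sets MR = MC: 70 − 5Q = 62 ⇒ Q = 1.6, P = 70 − 2.5·1.6 = 66.
CS = ½·(70 − 66)·1.6 = 3.2.
Change in consumer surplus: 3.2 − 12.8 = −9.6.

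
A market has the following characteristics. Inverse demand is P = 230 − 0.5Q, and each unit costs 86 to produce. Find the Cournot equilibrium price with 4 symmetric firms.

P = 114.8

Cournot with 4 identical firms: the symmetric best-response condition is 230 − 2.5q = 86. Each firm produces q = 57.6, total output Q = 230.4, price P = 114.8.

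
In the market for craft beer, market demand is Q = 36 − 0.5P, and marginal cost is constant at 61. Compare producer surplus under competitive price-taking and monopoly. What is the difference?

Producer surplus rises by 15.125

Inverting demand: P = 72 − 2Q.
Competitive firms price at marginal cost: P = 61, giving Q = 5.5.
PS = (61 − 61)·5.5 = 0.
The monopolist equates marginal revenue to marginal cost: 72 − 4Q = 61, so Q = 2.75. From demand, P = 66.5.
PS = (66.5 − 61)·2.75 = 15.125.
Change in producer surplus: 15.125 − 0 = 15.125.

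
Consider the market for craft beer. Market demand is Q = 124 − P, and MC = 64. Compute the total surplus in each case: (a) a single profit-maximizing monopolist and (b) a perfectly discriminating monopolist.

Monopoly: TS = 1350; Perfect PD: TS = 1800

Inverting demand: P = 124 − Q.
A monopolist chooses Q where MR = MC. MR = 124 − 2Q; setting this equal to 64 gives Q = 30 and P = 94.
CS = ½·(124 − 94)·30 = 450; PS = (94 − 64)·30 = 900; TS = 1350.
A perfectly discriminating monopolist sells every unit with P(Q) ≥ MC(Q), so output equals the competitive quantity Q = 60. Each buyer pays their reservation price, so CS = 0 and the firm captures all surplus.
TS = 1800 (equal to competitive TS).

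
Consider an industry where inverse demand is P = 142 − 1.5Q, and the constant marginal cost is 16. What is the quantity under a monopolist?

Q = 42

Monopoly sets MR = MC: 142 − 3Q = 16 ⇒ Q = 42, P = 142 − 1.5·42 = 79.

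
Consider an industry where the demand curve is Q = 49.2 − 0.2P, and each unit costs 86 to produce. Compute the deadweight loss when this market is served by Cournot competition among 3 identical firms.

Inverting demand: P = 246 − 5Q.
Competitive firms price at marginal cost: P = 86, giving Q = 32.
With 3 symmetric Cournot firms, each firm's FOC gives 246 − 20q = 86, so q = 8, Q = 3·8 = 24, and P = 126.
DWL is the triangle between Q = 24 and Q = 32: ½·(32 − 24)·(126 − 86) = 160.

DWL = 160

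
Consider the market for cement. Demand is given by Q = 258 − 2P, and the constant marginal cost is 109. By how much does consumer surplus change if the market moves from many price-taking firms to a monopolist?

Consumer surplus falls by 300

Inverting demand: P = 129 − 0.5Q.
Under competition P = MC = 109, so Q = (129 − 109)/0.5 = 40.
CS = ½·(129 − 109)·40 = 400.
The monopolist equates marginal revenue to marginal cost: 129 − Q = 109, so Q = 20. From demand, P = 119.
CS = ½·(129 − 119)·20 = 100.
Change in consumer surplus: 100 − 400 = −300.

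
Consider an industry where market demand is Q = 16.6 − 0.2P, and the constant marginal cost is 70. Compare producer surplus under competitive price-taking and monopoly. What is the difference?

Producer surplus rises by 8.45

Inverting demand: P = 83 − 5Q.
Under competition P = MC = 70, so Q = (83 − 70)/5 = 2.6.
PS = (70 − 70)·2.6 = 0.
Monopoly sets MR = MC: 83 − 10Q = 70 ⇒ Q = 1.3, P = 83 − 5·1.3 = 76.5.
PS = (76.5 − 70)·1.3 = 8.45.
Change in producer surplus: 8.45 − 0 = 8.45.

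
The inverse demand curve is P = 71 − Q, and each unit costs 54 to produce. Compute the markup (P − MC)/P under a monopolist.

Lerner index = 0.136

A monopolist chooses Q where MR = MC. MR = 71 − 2Q; setting this equal to 54 gives Q = 8.5 and P = 62.5.
Lerner index = (P − MC)/P = (62.5 − 54)/62.5 = 0.136.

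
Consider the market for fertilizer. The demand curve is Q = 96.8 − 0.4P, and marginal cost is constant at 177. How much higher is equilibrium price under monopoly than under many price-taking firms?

Equilibrium price rises by 32.5

Inverting demand: P = 242 − 2.5Q.
Perfect competition: P = MC = 177, so 242 − 2.5Q = 177 and Q = 26.
The monopolist equates marginal revenue to marginal cost: 242 − 5Q = 177, so Q = 13. From demand, P = 209.5.
Change in equilibrium price: 209.5 − 177 = 32.5.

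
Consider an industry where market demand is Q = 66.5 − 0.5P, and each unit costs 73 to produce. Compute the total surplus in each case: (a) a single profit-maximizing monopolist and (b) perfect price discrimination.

Inverting demand: P = 133 − 2Q.
Monopoly sets MR = MC: 133 − 4Q = 73 ⇒ Q = 15, P = 133 − 2·15 = 103.
CS = ½·(133 − 103)·15 = 225; PS = (103 − 73)·15 = 450; TS = 675.
With perfect price discrimination, output is the efficient level Q = 30 (where demand meets MC), but every buyer pays their willingness to pay: CS = 0 and PS = total surplus.
TS = 900 (equal to competitive TS).

Monopoly: TS = 675; Perfect PD: TS = 900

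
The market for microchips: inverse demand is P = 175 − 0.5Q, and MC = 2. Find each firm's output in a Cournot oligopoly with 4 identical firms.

In a 4-firm Cournot equilibrium, symmetry and the first-order condition give q = (175 − 2)/(2.5) = 69.2. So Q = 276.8 and P = 36.6.

q_i = 69.2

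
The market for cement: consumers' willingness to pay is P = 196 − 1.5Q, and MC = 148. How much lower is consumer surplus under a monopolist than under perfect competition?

Under competition P = MC = 148, so Q = (196 − 148)/1.5 = 32.
CS = ½·(196 − 148)·32 = 768.
A monopolist chooses Q where MR = MC. MR = 196 − 3Q; setting this equal to 148 gives Q = 16 and P = 172.
CS = ½·(196 − 172)·16 = 192.
Change in consumer surplus: 192 − 768 = −576.

CS falls by 576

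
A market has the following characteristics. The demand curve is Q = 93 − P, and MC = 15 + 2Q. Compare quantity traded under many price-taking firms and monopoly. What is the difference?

Inverting demand: P = 93 − Q.
Competitive equilibrium sets price equal to marginal cost: 93 − Q = 15 + 2Q, so Q = 26 and P = 67.
The monopolist equates marginal revenue to marginal cost: 93 − 2Q = 15 + 2Q, so Q = 19.5. From demand, P = 73.5.
Change in quantity traded: 19.5 − 26 = −6.5.

Quantity traded falls by 6.5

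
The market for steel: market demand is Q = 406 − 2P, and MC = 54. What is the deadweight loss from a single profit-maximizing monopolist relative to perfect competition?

Inverting demand: P = 203 − 0.5Q.
Perfect competition: P = MC = 54, so 203 − 0.5Q = 54 and Q = 298.
Monopoly sets MR = MC: 203 − Q = 54 ⇒ Q = 149, P = 203 − 0.5·149 = 128.5.
DWL is the triangle between Q = 149 and Q = 298: ½·(298 − 149)·(128.5 − 54) = 5550.25.

DWL = 5550.25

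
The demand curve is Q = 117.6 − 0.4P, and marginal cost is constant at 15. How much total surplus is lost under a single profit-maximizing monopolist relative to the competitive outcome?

Inverting demand: P = 294 − 2.5Q.
Under competition P = MC = 15, so Q = (294 − 15)/2.5 = 111.6.
The monopolist equates marginal revenue to marginal cost: 294 − 5Q = 15, so Q = 55.8. From demand, P = 154.5.
DWL is the triangle between Q = 55.8 and Q = 111.6: ½·(111.6 − 55.8)·(154.5 − 15) = 3892.05.

DWL = 3892.05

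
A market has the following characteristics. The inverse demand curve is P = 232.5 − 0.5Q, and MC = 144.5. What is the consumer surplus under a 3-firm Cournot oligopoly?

CS = 4356

In a 3-firm Cournot equilibrium, symmetry and the first-order condition give q = (232.5 − 144.5)/(2) = 44. So Q = 132 and P = 166.5.
CS = ½·(232.5 − 166.5)·132 = 4356.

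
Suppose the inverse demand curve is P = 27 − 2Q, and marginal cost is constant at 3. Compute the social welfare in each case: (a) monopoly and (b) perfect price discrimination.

Monopoly sets MR = MC: 27 − 4Q = 3 ⇒ Q = 6, P = 27 − 2·6 = 15.
CS = ½·(27 − 15)·6 = 36; PS = (15 − 3)·6 = 72; TS = 108.
With perfect price discrimination, output is the efficient level Q = 12 (where demand meets MC), but every buyer pays their willingness to pay: CS = 0 and PS = total surplus.
TS = 144 (equal to competitive TS).

Monopoly: TS = 108; Perfect PD: TS = 144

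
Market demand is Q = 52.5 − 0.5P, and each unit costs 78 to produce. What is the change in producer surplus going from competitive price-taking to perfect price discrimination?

PS rises by 182.25

Inverting demand: P = 105 − 2Q.
Competitive firms price at marginal cost: P = 78, giving Q = 13.5.
PS = (78 − 78)·13.5 = 0.
A perfectly discriminating monopolist sells every unit with P(Q) ≥ MC(Q), so output equals the competitive quantity Q = 13.5. Each buyer pays their reservation price, so CS = 0 and the firm captures all surplus.
PS = ½·(105 − 78)·13.5 = 182.25.
Change in producer surplus: 182.25 − 0 = 182.25.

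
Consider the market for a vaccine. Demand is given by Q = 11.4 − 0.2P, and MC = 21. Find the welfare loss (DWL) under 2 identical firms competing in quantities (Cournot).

DWL = 14.4

Inverting demand: P = 57 − 5Q.
Perfect competition: P = MC = 21, so 57 − 5Q = 21 and Q = 7.2.
Cournot with 2 identical firms: the symmetric best-response condition is 57 − 15q = 21. Each firm produces q = 2.4, total output Q = 4.8, price P = 33.
DWL is the triangle between Q = 4.8 and Q = 7.2: ½·(7.2 − 4.8)·(33 − 21) = 14.4.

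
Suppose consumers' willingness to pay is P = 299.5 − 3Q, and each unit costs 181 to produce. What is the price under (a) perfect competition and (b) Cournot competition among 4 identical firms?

Competition: P = 181; Cournot: P = 204.7

Competitive firms price at marginal cost: P = 181, giving Q = 39.5.
In a 4-firm Cournot equilibrium, symmetry and the first-order condition give q = (299.5 − 181)/(15) = 7.9. So Q = 31.6 and P = 204.7.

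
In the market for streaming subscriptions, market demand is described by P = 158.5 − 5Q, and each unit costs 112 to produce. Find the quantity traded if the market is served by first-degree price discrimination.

With perfect price discrimination, output is the efficient level Q = 9.3 (where demand meets MC), but every buyer pays their willingness to pay: CS = 0 and PS = total surplus.

Q = 9.3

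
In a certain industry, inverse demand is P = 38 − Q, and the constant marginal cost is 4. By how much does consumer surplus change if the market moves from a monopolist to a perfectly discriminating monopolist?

Monopoly sets MR = MC: 38 − 2Q = 4 ⇒ Q = 17, P = 38 − 17 = 21.
CS = ½·(38 − 21)·17 = 144.5.
Under first-degree price discrimination the firm charges each unit its demand price and produces up to where P = MC, i.e. Q = 34. Consumer surplus is zero; producer surplus equals total surplus.
CS = 0.
Change in consumer surplus: 0 − 144.5 = −144.5.

Consumer surplus falls by 144.5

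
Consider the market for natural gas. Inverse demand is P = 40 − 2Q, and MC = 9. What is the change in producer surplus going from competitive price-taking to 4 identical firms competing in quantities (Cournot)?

PS rises by 76.88

Under competition P = MC = 9, so Q = (40 − 9)/2 = 15.5.
PS = (9 − 9)·15.5 = 0.
Cournot with 4 identical firms: the symmetric best-response condition is 40 − 10q = 9. Each firm produces q = 3.1, total output Q = 12.4, price P = 15.2.
PS = (15.2 − 9)·12.4 = 76.88.
Change in producer surplus: 76.88 − 0 = 76.88.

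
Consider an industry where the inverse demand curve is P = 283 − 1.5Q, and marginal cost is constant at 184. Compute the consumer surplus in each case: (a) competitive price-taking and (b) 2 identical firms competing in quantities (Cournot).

Competitive firms price at marginal cost: P = 184, giving Q = 66.
CS = ½·(283 − 184)·66 = 3267.
Cournot with 2 identical firms: the symmetric best-response condition is 283 − 4.5q = 184. Each firm produces q = 22, total output Q = 44, price P = 217.
CS = ½·(283 − 217)·44 = 1452.

Competition: CS = 3267; Cournot: CS = 1452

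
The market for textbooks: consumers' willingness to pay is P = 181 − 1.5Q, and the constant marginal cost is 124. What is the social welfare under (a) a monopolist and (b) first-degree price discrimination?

Monopoly: TS = 812.25; Perfect PD: TS = 1083

Monopoly sets MR = MC: 181 − 3Q = 124 ⇒ Q = 19, P = 181 − 1.5·19 = 152.5.
CS = ½·(181 − 152.5)·19 = 270.75; PS = (152.5 − 124)·19 = 541.5; TS = 812.25.
With perfect price discrimination, output is the efficient level Q = 38 (where demand meets MC), but every buyer pays their willingness to pay: CS = 0 and PS = total surplus.
TS = 1083 (equal to competitive TS).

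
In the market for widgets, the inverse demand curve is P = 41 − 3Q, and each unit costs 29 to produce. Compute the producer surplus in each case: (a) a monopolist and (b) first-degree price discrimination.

The monopolist equates marginal revenue to marginal cost: 41 − 6Q = 29, so Q = 2. From demand, P = 35.
PS = (35 − 29)·2 = 12.
A perfectly discriminating monopolist sells every unit with P(Q) ≥ MC(Q), so output equals the competitive quantity Q = 4. Each buyer pays their reservation price, so CS = 0 and the firm captures all surplus.
PS = ½·(41 − 29)·4 = 24.

Monopoly: PS = 12; Perfect PD: PS = 24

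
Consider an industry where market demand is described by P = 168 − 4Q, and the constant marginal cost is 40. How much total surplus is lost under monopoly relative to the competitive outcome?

DWL = 512

Perfect competition: P = MC = 40, so 168 − 4Q = 40 and Q = 32.
Monopoly sets MR = MC: 168 − 8Q = 40 ⇒ Q = 16, P = 168 − 4·16 = 104.
DWL is the triangle between Q = 16 and Q = 32: ½·(32 − 16)·(104 − 40) = 512.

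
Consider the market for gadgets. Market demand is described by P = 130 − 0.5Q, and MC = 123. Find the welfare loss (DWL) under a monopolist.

Under competition P = MC = 123, so Q = (130 − 123)/0.5 = 14.
The monopolist equates marginal revenue to marginal cost: 130 − Q = 123, so Q = 7. From demand, P = 126.5.
DWL is the triangle between Q = 7 and Q = 14: ½·(14 − 7)·(126.5 − 123) = 12.25.

DWL = 12.25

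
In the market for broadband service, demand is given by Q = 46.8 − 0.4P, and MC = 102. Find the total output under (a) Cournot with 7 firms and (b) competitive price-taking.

Cournot: Q = 5.25; Competition: Q = 6

Inverting demand: P = 117 − 2.5Q.
With 7 symmetric Cournot firms, each firm's FOC gives 117 − 20q = 102, so q = 0.75, Q = 7·0.75 = 5.25, and P = 103.875.
Perfect competition: P = MC = 102, so 117 − 2.5Q = 102 and Q = 6.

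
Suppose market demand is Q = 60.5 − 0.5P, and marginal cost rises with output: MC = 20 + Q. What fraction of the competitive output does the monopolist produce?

Q_m/Q_c = 0.6

Inverting demand: P = 121 − 2Q.
A monopolist chooses Q where MR = MC. MR = 121 − 4Q; setting this equal to 20 + Q gives Q = 20.2 and P = 80.6.
Under competition P = MC: 121 − 2Q = 20 + Q ⇒ Q = 101/3, P = 161/3.
Ratio Q_m/Q_c = 20.2/(101/3) = 0.6.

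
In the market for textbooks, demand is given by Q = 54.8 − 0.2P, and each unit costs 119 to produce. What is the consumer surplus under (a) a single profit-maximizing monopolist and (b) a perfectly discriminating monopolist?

Inverting demand: P = 274 − 5Q.
A monopolist chooses Q where MR = MC. MR = 274 − 10Q; setting this equal to 119 gives Q = 15.5 and P = 196.5.
CS = ½·(274 − 196.5)·15.5 = 600.625.
A perfectly discriminating monopolist sells every unit with P(Q) ≥ MC(Q), so output equals the competitive quantity Q = 31. Each buyer pays their reservation price, so CS = 0 and the firm captures all surplus.
CS = 0.

Monopoly: CS = 600.625; Perfect PD: CS = 0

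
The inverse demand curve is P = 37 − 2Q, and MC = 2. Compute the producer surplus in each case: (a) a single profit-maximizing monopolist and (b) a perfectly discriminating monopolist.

The monopolist equates marginal revenue to marginal cost: 37 − 4Q = 2, so Q = 8.75. From demand, P = 19.5.
PS = (19.5 − 2)·8.75 = 153.125.
With perfect price discrimination, output is the efficient level Q = 17.5 (where demand meets MC), but every buyer pays their willingness to pay: CS = 0 and PS = total surplus.
PS = ½·(37 − 2)·17.5 = 306.25.

Monopoly: PS = 153.125; Perfect PD: PS = 306.25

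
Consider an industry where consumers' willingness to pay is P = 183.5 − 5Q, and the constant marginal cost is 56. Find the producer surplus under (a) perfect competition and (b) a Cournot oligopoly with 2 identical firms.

Competition: PS = 0; Cournot: PS = 722.5

Under competition P = MC = 56, so Q = (183.5 − 56)/5 = 25.5.
PS = (56 − 56)·25.5 = 0.
Cournot with 2 identical firms: the symmetric best-response condition is 183.5 − 15q = 56. Each firm produces q = 8.5, total output Q = 17, price P = 98.5.
PS = (98.5 − 56)·17 = 722.5.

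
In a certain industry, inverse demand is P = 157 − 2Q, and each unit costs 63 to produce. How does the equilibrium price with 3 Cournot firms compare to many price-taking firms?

Cournot with 3 identical firms: the symmetric best-response condition is 157 − 8q = 63. Each firm produces q = 11.75, total output Q = 35.25, price P = 86.5.
Competitive firms price at marginal cost: P = 63, giving Q = 47.

Cournot: P = 86.5; Competition: P = 63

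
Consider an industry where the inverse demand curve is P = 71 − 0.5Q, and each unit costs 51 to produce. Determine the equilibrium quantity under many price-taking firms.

Q = 40

Under competition P = MC = 51, so Q = (71 − 51)/0.5 = 40.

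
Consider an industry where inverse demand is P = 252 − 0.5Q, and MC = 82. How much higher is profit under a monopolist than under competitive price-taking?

Profit rises by 14450

Competitive firms price at marginal cost: P = 82, giving Q = 340.
Profit = (82 − 82)·340 = 0.
The monopolist equates marginal revenue to marginal cost: 252 − Q = 82, so Q = 170. From demand, P = 167.
Profit = (167 − 82)·170 = 14450.
Change in profit: 14450 − 0 = 14450.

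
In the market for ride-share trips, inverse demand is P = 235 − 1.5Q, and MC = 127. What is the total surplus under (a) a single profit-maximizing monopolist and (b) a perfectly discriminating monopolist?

Monopoly: TS = 2916; Perfect PD: TS = 3888

A monopolist chooses Q where MR = MC. MR = 235 − 3Q; setting this equal to 127 gives Q = 36 and P = 181.
CS = ½·(235 − 181)·36 = 972; PS = (181 − 127)·36 = 1944; TS = 2916.
With perfect price discrimination, output is the efficient level Q = 72 (where demand meets MC), but every buyer pays their willingness to pay: CS = 0 and PS = total surplus.
TS = 3888 (equal to competitive TS).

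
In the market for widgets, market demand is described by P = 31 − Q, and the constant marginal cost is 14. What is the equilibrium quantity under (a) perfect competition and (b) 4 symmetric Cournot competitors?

Competition: Q = 17; Cournot: Q = 13.6

Competitive firms price at marginal cost: P = 14, giving Q = 17.
With 4 symmetric Cournot firms, each firm's FOC gives 31 − 5q = 14, so q = 3.4, Q = 4·3.4 = 13.6, and P = 17.4.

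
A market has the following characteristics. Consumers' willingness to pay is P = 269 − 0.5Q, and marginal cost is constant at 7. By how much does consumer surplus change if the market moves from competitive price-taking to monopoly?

CS falls by 51483

Perfect competition: P = MC = 7, so 269 − 0.5Q = 7 and Q = 524.
CS = ½·(269 − 7)·524 = 68644.
The monopolist equates marginal revenue to marginal cost: 269 − Q = 7, so Q = 262. From demand, P = 138.
CS = ½·(269 − 138)·262 = 17161.
Change in consumer surplus: 17161 − 68644 = −51483.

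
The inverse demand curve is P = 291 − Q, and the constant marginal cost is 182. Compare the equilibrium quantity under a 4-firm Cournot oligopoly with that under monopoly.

Cournot: Q = 87.2; Monopoly: Q = 54.5

Cournot with 4 identical firms: the symmetric best-response condition is 291 − 5q = 182. Each firm produces q = 21.8, total output Q = 87.2, price P = 203.8.
Monopoly sets MR = MC: 291 − 2Q = 182 ⇒ Q = 54.5, P = 291 − 54.5 = 236.5.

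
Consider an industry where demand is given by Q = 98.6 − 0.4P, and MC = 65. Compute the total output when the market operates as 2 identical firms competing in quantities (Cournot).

Q = 48.4

Inverting demand: P = 246.5 − 2.5Q.
Cournot with 2 identical firms: the symmetric best-response condition is 246.5 − 7.5q = 65. Each firm produces q = 24.2, total output Q = 48.4, price P = 125.5.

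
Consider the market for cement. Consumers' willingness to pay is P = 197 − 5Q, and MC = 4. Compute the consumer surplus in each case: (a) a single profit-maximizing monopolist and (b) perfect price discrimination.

Monopoly: CS = 931.225; Perfect PD: CS = 0

Monopoly sets MR = MC: 197 − 10Q = 4 ⇒ Q = 19.3, P = 197 − 5·19.3 = 100.5.
CS = ½·(197 − 100.5)·19.3 = 931.225.
Under first-degree price discrimination the firm charges each unit its demand price and produces up to where P = MC, i.e. Q = 38.6. Consumer surplus is zero; producer surplus equals total surplus.
CS = 0.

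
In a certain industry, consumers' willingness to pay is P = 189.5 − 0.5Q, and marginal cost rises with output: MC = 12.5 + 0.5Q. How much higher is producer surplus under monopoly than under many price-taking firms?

Under competition P = MC: 189.5 − 0.5Q = 12.5 + 0.5Q ⇒ Q = 177, P = 101.
PS = P·Q − VC(Q) = 101·177 − (12.5·177 + ½·0.5·177²) = 7832.25.
Monopoly sets MR = MC: 189.5 − Q = 12.5 + 0.5Q ⇒ Q = 118, P = 189.5 − 0.5·118 = 130.5.
PS = P·Q − VC(Q) = 130.5·118 − (12.5·118 + ½·0.5·118²) = 10443.
Change in producer surplus: 10443 − 7832.25 = 2610.75.

Producer surplus rises by 2610.75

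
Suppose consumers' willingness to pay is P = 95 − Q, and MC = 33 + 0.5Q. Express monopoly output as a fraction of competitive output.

A monopolist chooses Q where MR = MC. MR = 95 − 2Q; setting this equal to 33 + 0.5Q gives Q = 24.8 and P = 70.2.
Competitive equilibrium sets price equal to marginal cost: 95 − Q = 33 + 0.5Q, so Q = 124/3 and P = 161/3.
Ratio Q_m/Q_c = 24.8/(124/3) = 0.6.

Q_m/Q_c = 0.6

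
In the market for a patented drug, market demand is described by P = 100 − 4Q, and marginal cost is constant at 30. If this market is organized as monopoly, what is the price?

The monopolist equates marginal revenue to marginal cost: 100 − 8Q = 30, so Q = 8.75. From demand, P = 65.

P = 65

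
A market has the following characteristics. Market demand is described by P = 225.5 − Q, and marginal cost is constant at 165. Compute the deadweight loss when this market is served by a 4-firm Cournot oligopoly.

DWL = 73.205

Competitive firms price at marginal cost: P = 165, giving Q = 60.5.
Cournot with 4 identical firms: the symmetric best-response condition is 225.5 − 5q = 165. Each firm produces q = 12.1, total output Q = 48.4, price P = 177.1.
DWL is the triangle between Q = 48.4 and Q = 60.5: ½·(60.5 − 48.4)·(177.1 − 165) = 73.205.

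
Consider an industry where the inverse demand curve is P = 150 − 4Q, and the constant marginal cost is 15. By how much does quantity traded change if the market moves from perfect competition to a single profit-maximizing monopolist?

Q falls by 16.875

Competitive firms price at marginal cost: P = 15, giving Q = 33.75.
The monopolist equates marginal revenue to marginal cost: 150 − 8Q = 15, so Q = 16.875. From demand, P = 82.5.
Change in quantity traded: 16.875 − 33.75 = −16.875.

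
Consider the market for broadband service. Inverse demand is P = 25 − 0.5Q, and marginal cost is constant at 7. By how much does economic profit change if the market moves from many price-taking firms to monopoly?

Economic profit rises by 162

Under competition P = MC = 7, so Q = (25 − 7)/0.5 = 36.
Profit = (7 − 7)·36 = 0.
A monopolist chooses Q where MR = MC. MR = 25 − Q; setting this equal to 7 gives Q = 18 and P = 16.
Profit = (16 − 7)·18 = 162.
Change in economic profit: 162 − 0 = 162.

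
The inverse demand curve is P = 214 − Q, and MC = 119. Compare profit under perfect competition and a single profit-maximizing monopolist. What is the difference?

Perfect competition: P = MC = 119, so 214 − Q = 119 and Q = 95.
Profit = (119 − 119)·95 = 0.
The monopolist equates marginal revenue to marginal cost: 214 − 2Q = 119, so Q = 47.5. From demand, P = 166.5.
Profit = (166.5 − 119)·47.5 = 2256.25.
Change in profit: 2256.25 − 0 = 2256.25.

Profit rises by 2256.25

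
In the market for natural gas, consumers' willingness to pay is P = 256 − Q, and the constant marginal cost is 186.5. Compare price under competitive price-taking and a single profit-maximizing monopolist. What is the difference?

Under competition P = MC = 186.5, so Q = (256 − 186.5)/1 = 69.5.
Monopoly sets MR = MC: 256 − 2Q = 186.5 ⇒ Q = 34.75, P = 256 − 34.75 = 221.25.
Change in price: 221.25 − 186.5 = 34.75.

Price rises by 34.75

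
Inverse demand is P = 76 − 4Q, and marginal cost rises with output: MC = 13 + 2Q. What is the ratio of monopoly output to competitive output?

Q_m/Q_c = 0.6

Monopoly sets MR = MC: 76 − 8Q = 13 + 2Q ⇒ Q = 6.3, P = 76 − 4·6.3 = 50.8.
Competitive equilibrium sets price equal to marginal cost: 76 − 4Q = 13 + 2Q, so Q = 10.5 and P = 34.
Ratio Q_m/Q_c = 6.3/10.5 = 0.6.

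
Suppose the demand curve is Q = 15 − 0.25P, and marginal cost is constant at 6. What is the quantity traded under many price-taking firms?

Q = 13.5

Inverting demand: P = 60 − 4Q.
Perfect competition: P = MC = 6, so 60 − 4Q = 6 and Q = 13.5.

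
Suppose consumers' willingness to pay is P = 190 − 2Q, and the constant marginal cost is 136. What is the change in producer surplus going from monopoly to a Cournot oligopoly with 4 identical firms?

Producer surplus falls by 131.22

Monopoly sets MR = MC: 190 − 4Q = 136 ⇒ Q = 13.5, P = 190 − 2·13.5 = 163.
PS = (163 − 136)·13.5 = 364.5.
Cournot with 4 identical firms: the symmetric best-response condition is 190 − 10q = 136. Each firm produces q = 5.4, total output Q = 21.6, price P = 146.8.
PS = (146.8 − 136)·21.6 = 233.28.
Change in producer surplus: 233.28 − 364.5 = −131.22.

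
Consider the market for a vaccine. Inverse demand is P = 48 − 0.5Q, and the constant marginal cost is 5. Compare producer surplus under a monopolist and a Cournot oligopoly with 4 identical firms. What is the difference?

PS falls by 332.82

Monopoly sets MR = MC: 48 − Q = 5 ⇒ Q = 43, P = 48 − 0.5·43 = 26.5.
PS = (26.5 − 5)·43 = 924.5.
Cournot with 4 identical firms: the symmetric best-response condition is 48 − 2.5q = 5. Each firm produces q = 17.2, total output Q = 68.8, price P = 13.6.
PS = (13.6 − 5)·68.8 = 591.68.
Change in producer surplus: 591.68 − 924.5 = −332.82.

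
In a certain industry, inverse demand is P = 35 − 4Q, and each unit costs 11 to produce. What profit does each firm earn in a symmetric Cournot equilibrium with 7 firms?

Cournot with 7 identical firms: the symmetric best-response condition is 35 − 32q = 11. Each firm produces q = 0.75, total output Q = 5.25, price P = 14.
Each firm's profit = (14 − 11)·0.75 = 2.25.

π_i = 2.25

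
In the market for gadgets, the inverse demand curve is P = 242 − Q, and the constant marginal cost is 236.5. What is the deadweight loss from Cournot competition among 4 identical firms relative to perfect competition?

DWL = 0.605

Perfect competition: P = MC = 236.5, so 242 − Q = 236.5 and Q = 5.5.
With 4 symmetric Cournot firms, each firm's FOC gives 242 − 5q = 236.5, so q = 1.1, Q = 4·1.1 = 4.4, and P = 237.6.
DWL is the triangle between Q = 4.4 and Q = 5.5: ½·(5.5 − 4.4)·(237.6 − 236.5) = 0.605.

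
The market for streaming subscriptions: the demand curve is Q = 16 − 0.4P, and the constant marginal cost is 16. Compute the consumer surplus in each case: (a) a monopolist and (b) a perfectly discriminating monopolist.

Inverting demand: P = 40 − 2.5Q.
A monopolist chooses Q where MR = MC. MR = 40 − 5Q; setting this equal to 16 gives Q = 4.8 and P = 28.
CS = ½·(40 − 28)·4.8 = 28.8.
A perfectly discriminating monopolist sells every unit with P(Q) ≥ MC(Q), so output equals the competitive quantity Q = 9.6. Each buyer pays their reservation price, so CS = 0 and the firm captures all surplus.
CS = 0.

Monopoly: CS = 28.8; Perfect PD: CS = 0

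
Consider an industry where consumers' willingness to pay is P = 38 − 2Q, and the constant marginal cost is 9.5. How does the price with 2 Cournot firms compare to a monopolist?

Cournot: P = 19; Monopoly: P = 23.75

With 2 symmetric Cournot firms, each firm's FOC gives 38 − 6q = 9.5, so q = 4.75, Q = 2·4.75 = 9.5, and P = 19.
The monopolist equates marginal revenue to marginal cost: 38 − 4Q = 9.5, so Q = 7.125. From demand, P = 23.75.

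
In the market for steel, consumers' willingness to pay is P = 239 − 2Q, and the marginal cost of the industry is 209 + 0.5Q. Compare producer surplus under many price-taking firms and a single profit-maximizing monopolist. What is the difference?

Producer surplus rises by 64

Competitive equilibrium sets price equal to marginal cost: 239 − 2Q = 209 + 0.5Q, so Q = 12 and P = 215.
PS = P·Q − VC(Q) = 215·12 − (209·12 + ½·0.5·12²) = 36.
A monopolist chooses Q where MR = MC. MR = 239 − 4Q; setting this equal to 209 + 0.5Q gives Q = 20/3 and P = 677/3.
PS = P·Q − VC(Q) = 677/3·20/3 − (209·20/3 + ½·0.5·(20/3)²) = 100.
Change in producer surplus: 100 − 36 = 64.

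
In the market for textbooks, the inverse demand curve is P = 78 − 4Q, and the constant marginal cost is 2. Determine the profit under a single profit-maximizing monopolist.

Profit = 361

The monopolist equates marginal revenue to marginal cost: 78 − 8Q = 2, so Q = 9.5. From demand, P = 40.
Profit = (40 − 2)·9.5 = 361.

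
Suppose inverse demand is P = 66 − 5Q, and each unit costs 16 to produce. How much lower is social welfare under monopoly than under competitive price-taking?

Perfect competition: P = MC = 16, so 66 − 5Q = 16 and Q = 10.
CS = ½·(66 − 16)·10 = 250; PS = (16 − 16)·10 = 0; TS = 250.
A monopolist chooses Q where MR = MC. MR = 66 − 10Q; setting this equal to 16 gives Q = 5 and P = 41.
CS = ½·(66 − 41)·5 = 62.5; PS = (41 − 16)·5 = 125; TS = 187.5.
Change in social welfare: 187.5 − 250 = −62.5.

TS falls by 62.5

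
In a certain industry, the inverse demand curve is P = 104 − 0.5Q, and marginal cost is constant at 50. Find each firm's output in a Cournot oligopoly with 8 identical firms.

Cournot with 8 identical firms: the symmetric best-response condition is 104 − 4.5q = 50. Each firm produces q = 12, total output Q = 96, price P = 56.

q_i = 12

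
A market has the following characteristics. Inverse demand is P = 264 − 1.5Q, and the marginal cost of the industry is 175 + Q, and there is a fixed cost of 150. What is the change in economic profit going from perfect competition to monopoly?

Under competition P = MC: 264 − 1.5Q = 175 + Q ⇒ Q = 35.6, P = 210.6.
Profit = 210.6·35.6 − (175·35.6 + ½·1·35.6²) − 150 = 483.68.
Monopoly sets MR = MC: 264 − 3Q = 175 + Q ⇒ Q = 22.25, P = 264 − 1.5·22.25 = 230.625.
Profit = 230.625·22.25 − (175·22.25 + ½·1·22.25²) − 150 = 840.125.
Change in economic profit: 840.125 − 483.68 = 356.445.

Economic profit rises by 356.445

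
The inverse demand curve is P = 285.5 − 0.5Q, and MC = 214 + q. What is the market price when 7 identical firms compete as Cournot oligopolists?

With 7 symmetric Cournot firms, each firm's FOC gives 285.5 − 4q = 214 + q, so q = 14.3, Q = 7·14.3 = 100.1, and P = 235.45.

P = 235.45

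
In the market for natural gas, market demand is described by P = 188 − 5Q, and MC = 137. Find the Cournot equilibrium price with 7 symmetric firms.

P = 143.375

In a 7-firm Cournot equilibrium, symmetry and the first-order condition give q = (188 − 137)/(40) = 1.275. So Q = 8.925 and P = 143.375.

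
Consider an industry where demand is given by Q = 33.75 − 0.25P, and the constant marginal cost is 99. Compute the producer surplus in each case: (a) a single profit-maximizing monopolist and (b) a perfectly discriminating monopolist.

Monopoly: PS = 81; Perfect PD: PS = 162

Inverting demand: P = 135 − 4Q.
Monopoly sets MR = MC: 135 − 8Q = 99 ⇒ Q = 4.5, P = 135 − 4·4.5 = 117.
PS = (117 − 99)·4.5 = 81.
Under first-degree price discrimination the firm charges each unit its demand price and produces up to where P = MC, i.e. Q = 9. Consumer surplus is zero; producer surplus equals total surplus.
PS = ½·(135 − 99)·9 = 162.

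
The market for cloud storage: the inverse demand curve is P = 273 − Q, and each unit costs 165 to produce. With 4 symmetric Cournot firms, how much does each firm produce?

q_i = 21.6

Cournot with 4 identical firms: the symmetric best-response condition is 273 − 5q = 165. Each firm produces q = 21.6, total output Q = 86.4, price P = 186.6.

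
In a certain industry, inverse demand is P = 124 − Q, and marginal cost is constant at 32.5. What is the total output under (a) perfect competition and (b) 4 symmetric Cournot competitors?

Competition: Q = 91.5; Cournot: Q = 73.2

Under competition P = MC = 32.5, so Q = (124 − 32.5)/1 = 91.5.
In a 4-firm Cournot equilibrium, symmetry and the first-order condition give q = (124 − 32.5)/(5) = 18.3. So Q = 73.2 and P = 50.8.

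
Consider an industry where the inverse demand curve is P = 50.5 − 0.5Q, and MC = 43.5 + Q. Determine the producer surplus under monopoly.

Monopoly sets MR = MC: 50.5 − Q = 43.5 + Q ⇒ Q = 3.5, P = 50.5 − 0.5·3.5 = 48.75.
PS = P·Q − VC(Q) = 48.75·3.5 − (43.5·3.5 + ½·1·3.5²) = 12.25.

PS = 12.25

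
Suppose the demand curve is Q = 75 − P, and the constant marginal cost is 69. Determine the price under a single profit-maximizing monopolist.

Inverting demand: P = 75 − Q.
Monopoly sets MR = MC: 75 − 2Q = 69 ⇒ Q = 3, P = 75 − 3 = 72.

P = 72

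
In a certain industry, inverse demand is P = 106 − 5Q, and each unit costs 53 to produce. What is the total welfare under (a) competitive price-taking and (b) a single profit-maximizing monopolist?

Competition: TS = 280.9; Monopoly: TS = 210.675

Under competition P = MC = 53, so Q = (106 − 53)/5 = 10.6.
CS = ½·(106 − 53)·10.6 = 280.9; PS = (53 − 53)·10.6 = 0; TS = 280.9.
A monopolist chooses Q where MR = MC. MR = 106 − 10Q; setting this equal to 53 gives Q = 5.3 and P = 79.5.
CS = ½·(106 − 79.5)·5.3 = 70.225; PS = (79.5 − 53)·5.3 = 140.45; TS = 210.675.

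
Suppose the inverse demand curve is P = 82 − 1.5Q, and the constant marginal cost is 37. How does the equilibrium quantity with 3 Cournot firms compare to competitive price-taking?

Cournot: Q = 22.5; Competition: Q = 30

In a 3-firm Cournot equilibrium, symmetry and the first-order condition give q = (82 − 37)/(6) = 7.5. So Q = 22.5 and P = 48.25.
Perfect competition: P = MC = 37, so 82 − 1.5Q = 37 and Q = 30.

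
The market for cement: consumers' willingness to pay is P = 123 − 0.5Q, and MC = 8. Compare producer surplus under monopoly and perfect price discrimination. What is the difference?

Monopoly sets MR = MC: 123 − Q = 8 ⇒ Q = 115, P = 123 − 0.5·115 = 65.5.
PS = (65.5 − 8)·115 = 6612.5.
With perfect price discrimination, output is the efficient level Q = 230 (where demand meets MC), but every buyer pays their willingness to pay: CS = 0 and PS = total surplus.
PS = ½·(123 − 8)·230 = 13225.
Change in producer surplus: 13225 − 6612.5 = 6612.5.

PS rises by 6612.5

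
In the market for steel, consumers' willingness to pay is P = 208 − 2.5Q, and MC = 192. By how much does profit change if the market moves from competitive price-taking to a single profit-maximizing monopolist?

Competitive firms price at marginal cost: P = 192, giving Q = 6.4.
Profit = (192 − 192)·6.4 = 0.
The monopolist equates marginal revenue to marginal cost: 208 − 5Q = 192, so Q = 3.2. From demand, P = 200.
Profit = (200 − 192)·3.2 = 25.6.
Change in profit: 25.6 − 0 = 25.6.

Profit rises by 25.6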